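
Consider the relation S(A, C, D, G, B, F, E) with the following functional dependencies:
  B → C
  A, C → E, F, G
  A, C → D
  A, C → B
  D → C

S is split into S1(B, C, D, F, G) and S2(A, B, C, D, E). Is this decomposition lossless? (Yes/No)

The shared attributes are {B, C, D} and {B, C, D}⁺ = {B, C, D}.
The closure covers neither S1 nor S2 entirely; the join is not lossless.

No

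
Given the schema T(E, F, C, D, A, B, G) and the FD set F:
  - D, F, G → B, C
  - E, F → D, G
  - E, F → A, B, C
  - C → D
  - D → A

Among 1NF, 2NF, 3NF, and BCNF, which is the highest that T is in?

Candidate key: {E, F}. Prime attributes: {E, F}.
For D, F, G → B, C we have {D, F, G}⁺ = {A, B, C, D, F, G}; {D, F, G} is not a superkey, so BCNF fails.
D, F, G → B, C determines the non-prime attributes {B, C} from a non-superkey — 3NF is violated.
No proper subset of a key has a non-prime attribute in its closure, so there is no partial dependency; 2NF holds.

2NF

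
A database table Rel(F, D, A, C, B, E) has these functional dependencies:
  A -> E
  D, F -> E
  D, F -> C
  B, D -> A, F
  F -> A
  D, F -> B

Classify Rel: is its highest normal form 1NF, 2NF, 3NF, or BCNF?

1NF

Candidate keys: {B, D}, {D, F}. Prime attributes: {B, D, F}.
A -> E: {A}⁺ = {A, E}, which is not all of the attributes, so the left side is not a superkey — BCNF is violated.
A -> E determines the non-prime attribute {E} from a non-superkey — 3NF is violated.
Since {F} ⊂ {D, F} and {F}⁺ ⊇ {A, E} with {A, E} non-prime, there is a partial dependency; 2NF fails.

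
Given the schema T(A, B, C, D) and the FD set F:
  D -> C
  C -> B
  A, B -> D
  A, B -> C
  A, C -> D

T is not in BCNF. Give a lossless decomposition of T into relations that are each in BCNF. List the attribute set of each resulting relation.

Candidate keys of the original relation: {A, B}, {A, C}, {A, D}.
In {A, B, C, D}, {D} is not a superkey ({D}⁺ restricted to this set is {B, C, D}), so split on D -> B, C into {B, C, D} and {A, D}.
In {B, C, D}, {C} is not a superkey ({C}⁺ restricted to this set is {B, C}), so split on C -> B into {B, C} and {C, D}.
{B, C} has no BCNF violation.
{C, D} has no BCNF violation.
{A, D} has no BCNF violation.

{A, D}; {B, C}; {C, D}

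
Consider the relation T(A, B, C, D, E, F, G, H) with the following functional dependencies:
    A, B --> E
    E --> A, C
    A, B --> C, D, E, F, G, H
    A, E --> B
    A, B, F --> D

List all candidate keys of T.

{A, B}, {E}

{E} is a candidate key since {E}⁺ = {A, B, C, D, E, F, G, H} covers every attribute.
{A, B} is a candidate key since {A, B}⁺ = {A, B, C, D, E, F, G, H} covers every attribute.
These are minimal and exhaustive — every other superkey contains one of them.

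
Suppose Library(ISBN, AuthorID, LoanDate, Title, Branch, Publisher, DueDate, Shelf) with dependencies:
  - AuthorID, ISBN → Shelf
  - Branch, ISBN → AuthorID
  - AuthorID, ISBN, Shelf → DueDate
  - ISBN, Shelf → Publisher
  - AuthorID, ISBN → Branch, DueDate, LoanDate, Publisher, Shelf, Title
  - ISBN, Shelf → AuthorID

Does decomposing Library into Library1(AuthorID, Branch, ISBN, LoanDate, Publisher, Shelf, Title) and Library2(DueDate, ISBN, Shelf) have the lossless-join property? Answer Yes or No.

The shared attributes are {ISBN, Shelf} and {ISBN, Shelf}⁺ = {AuthorID, Branch, DueDate, ISBN, LoanDate, Publisher, Shelf, Title}.
Library1 is contained in that closure, so Library1 ∩ Library2 → Library1 holds and the join is lossless.

Yes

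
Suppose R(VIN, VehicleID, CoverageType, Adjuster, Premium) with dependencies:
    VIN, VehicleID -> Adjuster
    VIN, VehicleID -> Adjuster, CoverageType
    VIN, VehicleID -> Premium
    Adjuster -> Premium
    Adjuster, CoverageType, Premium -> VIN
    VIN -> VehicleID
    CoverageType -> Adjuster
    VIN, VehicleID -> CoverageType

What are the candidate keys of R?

{CoverageType}, {VIN}

{CoverageType}⁺ = {Adjuster, CoverageType, Premium, VIN, VehicleID} — all of the relation — so {CoverageType} is a candidate key.
{VIN}⁺ = {Adjuster, CoverageType, Premium, VIN, VehicleID} — all of the relation — so {VIN} is a candidate key.
These are minimal and exhaustive — every other superkey contains one of them.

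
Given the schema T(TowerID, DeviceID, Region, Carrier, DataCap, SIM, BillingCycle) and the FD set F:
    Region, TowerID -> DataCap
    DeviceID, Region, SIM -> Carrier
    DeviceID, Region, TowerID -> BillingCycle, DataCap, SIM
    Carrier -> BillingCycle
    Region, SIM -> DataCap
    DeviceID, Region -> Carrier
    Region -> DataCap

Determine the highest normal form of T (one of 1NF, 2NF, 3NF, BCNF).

Candidate key: {DeviceID, Region, TowerID}. Prime attributes: {DeviceID, Region, TowerID}.
Region, TowerID -> DataCap: {Region, TowerID}⁺ = {DataCap, Region, TowerID}, which is not all of the attributes, so the left side is not a superkey — BCNF is violated.
Region, TowerID -> DataCap determines the non-prime attribute {DataCap} from a non-superkey — 3NF is violated.
The proper key subset {Region} of {DeviceID, Region, TowerID} determines non-prime {DataCap}, so the relation is not even in 2NF.

1NF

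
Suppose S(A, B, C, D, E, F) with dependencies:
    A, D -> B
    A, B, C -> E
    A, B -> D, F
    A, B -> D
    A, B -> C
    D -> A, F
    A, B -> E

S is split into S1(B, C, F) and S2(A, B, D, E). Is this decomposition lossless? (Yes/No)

The shared attributes are {B} and {B}⁺ = {B}.
Neither S1 nor S2 is contained in that closure, so the decomposition is lossy.

No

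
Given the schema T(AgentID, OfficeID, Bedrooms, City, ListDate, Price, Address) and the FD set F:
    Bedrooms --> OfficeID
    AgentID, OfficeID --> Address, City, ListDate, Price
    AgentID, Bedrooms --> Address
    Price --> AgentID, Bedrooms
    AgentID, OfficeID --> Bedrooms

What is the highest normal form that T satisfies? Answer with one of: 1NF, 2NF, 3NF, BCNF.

3NF

Candidate keys: {AgentID, Bedrooms}, {AgentID, OfficeID}, {Price}. Prime attributes: {AgentID, Bedrooms, OfficeID, Price}.
Bedrooms --> OfficeID: {Bedrooms}⁺ = {Bedrooms, OfficeID}, which is not all of the attributes, so the left side is not a superkey — BCNF is violated.
Since {OfficeID} ⊆ prime attributes and every other non-superkey FD also has a prime right side, the schema is in 3NF.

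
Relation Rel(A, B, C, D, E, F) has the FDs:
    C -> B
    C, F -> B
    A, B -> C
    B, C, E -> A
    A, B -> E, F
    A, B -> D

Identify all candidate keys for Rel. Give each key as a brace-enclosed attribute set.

{A, B} is a candidate key since {A, B}⁺ = {A, B, C, D, E, F} covers every attribute.
{A, C} is a candidate key since {A, C}⁺ = {A, B, C, D, E, F} covers every attribute.
{C, E} is a candidate key since {C, E}⁺ = {A, B, C, D, E, F} covers every attribute.
No proper subset of any of these is a key, and no other minimal superkey exists.

{A, B}, {A, C}, {C, E}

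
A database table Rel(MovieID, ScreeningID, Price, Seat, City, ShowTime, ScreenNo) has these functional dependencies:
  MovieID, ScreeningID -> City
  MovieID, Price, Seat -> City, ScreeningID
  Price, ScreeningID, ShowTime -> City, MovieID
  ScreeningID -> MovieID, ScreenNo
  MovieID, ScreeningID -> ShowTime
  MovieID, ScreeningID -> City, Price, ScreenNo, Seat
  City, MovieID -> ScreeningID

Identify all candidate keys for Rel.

{ScreeningID}⁺ = {City, MovieID, Price, ScreenNo, ScreeningID, Seat, ShowTime} — all of the relation — so {ScreeningID} is a candidate key.
{City, MovieID}⁺ = {City, MovieID, Price, ScreenNo, ScreeningID, Seat, ShowTime} — all of the relation — so {City, MovieID} is a candidate key.
{MovieID, Price, Seat}⁺ = {City, MovieID, Price, ScreenNo, ScreeningID, Seat, ShowTime} — all of the relation — so {MovieID, Price, Seat} is a candidate key.
These are minimal and exhaustive — every other superkey contains one of them.

{City, MovieID}, {MovieID, Price, Seat}, {ScreeningID}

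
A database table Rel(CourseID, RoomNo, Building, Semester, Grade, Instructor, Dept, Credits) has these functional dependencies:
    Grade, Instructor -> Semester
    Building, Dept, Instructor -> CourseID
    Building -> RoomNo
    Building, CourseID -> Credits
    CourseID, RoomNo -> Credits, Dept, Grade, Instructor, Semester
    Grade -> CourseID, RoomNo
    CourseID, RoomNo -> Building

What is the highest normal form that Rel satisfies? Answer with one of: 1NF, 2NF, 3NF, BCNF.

3NF

Candidate keys: {Building, CourseID}, {Building, Dept, Instructor}, {CourseID, RoomNo}, {Grade}. Prime attributes: {Building, CourseID, Dept, Grade, Instructor, RoomNo}.
For Building -> RoomNo we have {Building}⁺ = {Building, RoomNo}; {Building} is not a superkey, so BCNF fails.
But every attribute on its right side ({RoomNo}) is prime, and the same holds for every other non-superkey FD, so 3NF still holds.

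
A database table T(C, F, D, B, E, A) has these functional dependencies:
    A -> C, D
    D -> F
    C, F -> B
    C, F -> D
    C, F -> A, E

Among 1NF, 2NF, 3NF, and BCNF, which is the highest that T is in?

Candidate keys: {A}, {C, D}, {C, F}. Prime attributes: {A, C, D, F}.
For D -> F we have {D}⁺ = {D, F}; {D} is not a superkey, so BCNF fails.
But every attribute on its right side ({F}) is prime, and the same holds for every other non-superkey FD, so 3NF still holds.

3NF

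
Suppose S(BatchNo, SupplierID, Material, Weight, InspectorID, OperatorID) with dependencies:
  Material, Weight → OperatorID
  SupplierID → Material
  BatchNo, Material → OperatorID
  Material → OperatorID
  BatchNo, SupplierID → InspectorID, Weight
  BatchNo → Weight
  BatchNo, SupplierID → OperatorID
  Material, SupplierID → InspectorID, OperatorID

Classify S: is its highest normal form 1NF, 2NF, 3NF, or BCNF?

1NF

Candidate key: {BatchNo, SupplierID}. Prime attributes: {BatchNo, SupplierID}.
For Material, Weight → OperatorID we have {Material, Weight}⁺ = {Material, OperatorID, Weight}; {Material, Weight} is not a superkey, so BCNF fails.
Material, Weight → OperatorID determines the non-prime attribute {OperatorID} from a non-superkey — 3NF is violated.
{BatchNo} is a proper subset of the key {BatchNo, SupplierID}, and {BatchNo}⁺ contains the non-prime attribute {Weight} — a partial dependency, so 2NF is violated.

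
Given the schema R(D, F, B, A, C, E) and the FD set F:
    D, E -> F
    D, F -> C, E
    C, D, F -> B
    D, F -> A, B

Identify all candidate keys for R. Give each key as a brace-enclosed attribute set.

No FD produces {D}, so it must be in every candidate key.
{D, E} is a candidate key since {D, E}⁺ = {A, B, C, D, E, F} covers every attribute.
{D, F} is a candidate key since {D, F}⁺ = {A, B, C, D, E, F} covers every attribute.
Any other superkey properly contains one of these, so there are no further candidate keys.

{D, E}, {D, F}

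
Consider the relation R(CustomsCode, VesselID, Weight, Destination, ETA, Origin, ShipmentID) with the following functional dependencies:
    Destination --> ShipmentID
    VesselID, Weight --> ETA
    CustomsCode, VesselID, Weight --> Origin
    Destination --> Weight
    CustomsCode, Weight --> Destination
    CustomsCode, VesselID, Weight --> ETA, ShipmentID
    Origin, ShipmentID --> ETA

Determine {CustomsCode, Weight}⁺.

Start with {CustomsCode, Weight}.
CustomsCode, Weight --> Destination applies; add {Destination} → now {CustomsCode, Destination, Weight}.
Destination --> ShipmentID applies; add {ShipmentID} → now {CustomsCode, Destination, ShipmentID, Weight}.
No further FD applies.

{CustomsCode, Destination, ShipmentID, Weight}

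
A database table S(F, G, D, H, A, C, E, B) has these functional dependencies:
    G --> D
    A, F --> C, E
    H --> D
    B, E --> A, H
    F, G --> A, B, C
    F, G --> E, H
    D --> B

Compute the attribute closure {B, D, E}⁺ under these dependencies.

Start with {B, D, E}.
B, E --> A, H applies; add {A, H} → now {A, B, D, E, H}.
No further FD applies.

{A, B, D, E, H}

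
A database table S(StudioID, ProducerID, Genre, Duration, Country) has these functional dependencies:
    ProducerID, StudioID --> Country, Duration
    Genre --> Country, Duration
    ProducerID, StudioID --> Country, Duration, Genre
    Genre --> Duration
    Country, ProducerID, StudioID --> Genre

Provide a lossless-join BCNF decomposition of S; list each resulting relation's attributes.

{Country, Duration, Genre}; {Genre, ProducerID, StudioID}

Candidate key of the original relation: {ProducerID, StudioID}.
In {Country, Duration, Genre, ProducerID, StudioID}, {Genre} is not a superkey ({Genre}⁺ restricted to this set is {Country, Duration, Genre}), so split on Genre --> Country, Duration into {Country, Duration, Genre} and {Genre, ProducerID, StudioID}.
{Country, Duration, Genre} has no BCNF violation.
{Genre, ProducerID, StudioID} has no BCNF violation.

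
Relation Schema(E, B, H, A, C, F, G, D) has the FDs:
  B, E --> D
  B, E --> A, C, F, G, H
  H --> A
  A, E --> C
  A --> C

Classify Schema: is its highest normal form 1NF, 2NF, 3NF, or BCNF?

2NF

Candidate key: {B, E}. Prime attributes: {B, E}.
For H --> A we have {H}⁺ = {A, C, H}; {H} is not a superkey, so BCNF fails.
Because {A} is non-prime and the left side of H --> A is not a superkey, the relation is not in 3NF.
No non-prime attribute depends on a proper subset of any candidate key, so 2NF holds.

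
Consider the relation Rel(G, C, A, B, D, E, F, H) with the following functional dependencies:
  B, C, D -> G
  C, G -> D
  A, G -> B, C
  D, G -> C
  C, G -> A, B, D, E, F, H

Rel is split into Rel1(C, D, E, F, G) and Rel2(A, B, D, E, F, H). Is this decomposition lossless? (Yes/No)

No

Rel1 ∩ Rel2 = {D, E, F}; its closure under F is {D, E, F}.
The closure covers neither Rel1 nor Rel2 entirely; the join is not lossless.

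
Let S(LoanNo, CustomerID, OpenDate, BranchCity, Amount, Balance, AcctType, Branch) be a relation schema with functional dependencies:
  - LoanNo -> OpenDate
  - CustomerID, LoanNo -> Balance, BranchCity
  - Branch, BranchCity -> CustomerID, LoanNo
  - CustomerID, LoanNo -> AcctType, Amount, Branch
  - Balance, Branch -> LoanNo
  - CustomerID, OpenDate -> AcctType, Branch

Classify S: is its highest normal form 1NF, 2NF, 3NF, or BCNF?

Candidate keys: {Balance, Branch, CustomerID}, {Balance, CustomerID, OpenDate}, {Branch, BranchCity}, {BranchCity, CustomerID, OpenDate}, {CustomerID, LoanNo}. Prime attributes: {Balance, Branch, BranchCity, CustomerID, LoanNo, OpenDate}.
For LoanNo -> OpenDate we have {LoanNo}⁺ = {LoanNo, OpenDate}; {LoanNo} is not a superkey, so BCNF fails.
CustomerID, OpenDate -> AcctType, Branch has non-prime {AcctType} on the right and a non-superkey on the left, so 3NF fails.
Since {CustomerID, OpenDate} ⊂ {Balance, CustomerID, OpenDate} and {CustomerID, OpenDate}⁺ ⊇ {AcctType} with {AcctType} non-prime, there is a partial dependency; 2NF fails.

1NF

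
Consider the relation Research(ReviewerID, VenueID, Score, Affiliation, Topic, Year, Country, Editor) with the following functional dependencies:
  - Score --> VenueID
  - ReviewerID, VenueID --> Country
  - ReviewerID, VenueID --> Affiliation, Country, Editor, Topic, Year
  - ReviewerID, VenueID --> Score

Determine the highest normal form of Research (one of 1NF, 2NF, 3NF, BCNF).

Candidate keys: {ReviewerID, Score}, {ReviewerID, VenueID}. Prime attributes: {ReviewerID, Score, VenueID}.
Score --> VenueID breaks BCNF: {Score}⁺ = {Score, VenueID}, so {Score} is not a superkey.
But every attribute on its right side ({VenueID}) is prime, and the same holds for every other non-superkey FD, so 3NF still holds.

3NF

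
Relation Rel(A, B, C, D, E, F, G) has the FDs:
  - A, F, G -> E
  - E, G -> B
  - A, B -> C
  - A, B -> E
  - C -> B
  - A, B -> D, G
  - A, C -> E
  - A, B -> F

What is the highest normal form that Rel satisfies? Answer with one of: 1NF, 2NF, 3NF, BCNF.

3NF

Candidate keys: {A, B}, {A, C}, {A, E, G}, {A, F, G}. Prime attributes: {A, B, C, E, F, G}.
For E, G -> B we have {E, G}⁺ = {B, E, G}; {E, G} is not a superkey, so BCNF fails.
Since {B} ⊆ prime attributes and every other non-superkey FD also has a prime right side, the schema is in 3NF.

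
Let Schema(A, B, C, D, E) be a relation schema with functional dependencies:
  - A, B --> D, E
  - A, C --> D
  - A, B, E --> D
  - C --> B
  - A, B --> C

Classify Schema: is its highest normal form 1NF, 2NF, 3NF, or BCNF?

Candidate keys: {A, B}, {A, C}. Prime attributes: {A, B, C}.
C --> B breaks BCNF: {C}⁺ = {B, C}, so {C} is not a superkey.
Its right-hand attributes {B} are all prime, as are those of every other non-superkey FD — the relation is in 3NF.

3NF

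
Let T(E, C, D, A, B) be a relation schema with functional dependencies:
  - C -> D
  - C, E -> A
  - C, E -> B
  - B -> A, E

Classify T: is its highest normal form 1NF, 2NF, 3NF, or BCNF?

Candidate keys: {B, C}, {C, E}. Prime attributes: {B, C, E}.
C -> D breaks BCNF: {C}⁺ = {C, D}, so {C} is not a superkey.
Because {D} is non-prime and the left side of C -> D is not a superkey, the relation is not in 3NF.
{B} is a proper subset of the key {B, C}, and {B}⁺ contains the non-prime attribute {A} — a partial dependency, so 2NF is violated.

1NF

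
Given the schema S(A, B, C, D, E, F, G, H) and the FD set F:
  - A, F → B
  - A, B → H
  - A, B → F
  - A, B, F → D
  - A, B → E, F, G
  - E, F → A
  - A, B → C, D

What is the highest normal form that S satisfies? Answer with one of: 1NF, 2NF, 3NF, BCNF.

Candidate keys: {A, B}, {A, F}, {E, F}. Prime attributes: {A, B, E, F}.
Each dependency's left side is a superkey — BCNF holds.

BCNF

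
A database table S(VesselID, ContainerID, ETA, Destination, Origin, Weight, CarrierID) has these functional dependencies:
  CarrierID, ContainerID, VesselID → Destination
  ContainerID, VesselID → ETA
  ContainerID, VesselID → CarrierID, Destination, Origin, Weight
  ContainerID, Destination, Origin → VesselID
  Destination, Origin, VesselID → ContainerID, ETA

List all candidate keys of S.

{ContainerID, VesselID} is a candidate key since {ContainerID, VesselID}⁺ = {CarrierID, ContainerID, Destination, ETA, Origin, VesselID, Weight} covers every attribute.
{ContainerID, Destination, Origin} is a candidate key since {ContainerID, Destination, Origin}⁺ = {CarrierID, ContainerID, Destination, ETA, Origin, VesselID, Weight} covers every attribute.
{Destination, Origin, VesselID} is a candidate key since {Destination, Origin, VesselID}⁺ = {CarrierID, ContainerID, Destination, ETA, Origin, VesselID, Weight} covers every attribute.
No proper subset of any of these is a key, and no other minimal superkey exists.

{ContainerID, Destination, Origin}, {ContainerID, VesselID}, {Destination, Origin, VesselID}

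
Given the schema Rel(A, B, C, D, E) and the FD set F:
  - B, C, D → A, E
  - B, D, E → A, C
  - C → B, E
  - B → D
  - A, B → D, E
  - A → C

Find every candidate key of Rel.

Closure of {A} is {A, B, C, D, E}, the whole schema; {A} is a candidate key.
Closure of {C} is {A, B, C, D, E}, the whole schema; {C} is a candidate key.
Closure of {B, E} is {A, B, C, D, E}, the whole schema; {B, E} is a candidate key.
Any other superkey properly contains one of these, so there are no further candidate keys.

{A}, {B, E}, {C}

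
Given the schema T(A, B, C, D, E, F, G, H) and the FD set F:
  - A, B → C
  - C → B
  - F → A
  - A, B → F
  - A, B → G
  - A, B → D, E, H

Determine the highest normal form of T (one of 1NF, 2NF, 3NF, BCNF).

3NF

Candidate keys: {A, B}, {A, C}, {B, F}, {C, F}. Prime attributes: {A, B, C, F}.
C → B breaks BCNF: {C}⁺ = {B, C}, so {C} is not a superkey.
Since {B} ⊆ prime attributes and every other non-superkey FD also has a prime right side, the schema is in 3NF.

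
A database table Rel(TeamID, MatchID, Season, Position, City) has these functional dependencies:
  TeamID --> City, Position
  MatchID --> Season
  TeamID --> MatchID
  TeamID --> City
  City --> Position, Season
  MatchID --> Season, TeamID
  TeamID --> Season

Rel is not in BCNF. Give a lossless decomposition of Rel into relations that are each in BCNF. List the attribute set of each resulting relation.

Candidate keys of the original relation: {MatchID}, {TeamID}.
{City, MatchID, Position, Season, TeamID}: {City} determines {City, Position, Season} here but is not a superkey — split on City --> Position, Season, giving {City, Position, Season} and {City, MatchID, TeamID}.
{City, Position, Season} has no BCNF violation.
{City, MatchID, TeamID} has no BCNF violation.

{City, MatchID, TeamID}; {City, Position, Season}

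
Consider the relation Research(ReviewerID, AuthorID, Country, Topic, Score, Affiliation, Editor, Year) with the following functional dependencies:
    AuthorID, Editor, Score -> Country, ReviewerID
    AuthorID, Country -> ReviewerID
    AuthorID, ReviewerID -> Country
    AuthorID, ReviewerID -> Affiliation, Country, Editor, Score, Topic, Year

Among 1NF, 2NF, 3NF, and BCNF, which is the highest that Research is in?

Candidate keys: {AuthorID, Country}, {AuthorID, Editor, Score}, {AuthorID, ReviewerID}. Prime attributes: {AuthorID, Country, Editor, ReviewerID, Score}.
The left-hand side of every FD is a superkey, so BCNF is satisfied.

BCNF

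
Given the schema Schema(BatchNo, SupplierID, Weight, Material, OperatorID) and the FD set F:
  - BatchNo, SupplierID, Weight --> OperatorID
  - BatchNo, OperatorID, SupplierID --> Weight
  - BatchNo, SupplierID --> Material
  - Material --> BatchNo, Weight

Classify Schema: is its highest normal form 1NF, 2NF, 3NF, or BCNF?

Candidate keys: {BatchNo, SupplierID}, {Material, SupplierID}. Prime attributes: {BatchNo, Material, SupplierID}.
Material --> BatchNo, Weight breaks BCNF: {Material}⁺ = {BatchNo, Material, Weight}, so {Material} is not a superkey.
Because {Weight} is non-prime and the left side of Material --> BatchNo, Weight is not a superkey, the relation is not in 3NF.
Since {Material} ⊂ {Material, SupplierID} and {Material}⁺ ⊇ {Weight} with {Weight} non-prime, there is a partial dependency; 2NF fails.

1NF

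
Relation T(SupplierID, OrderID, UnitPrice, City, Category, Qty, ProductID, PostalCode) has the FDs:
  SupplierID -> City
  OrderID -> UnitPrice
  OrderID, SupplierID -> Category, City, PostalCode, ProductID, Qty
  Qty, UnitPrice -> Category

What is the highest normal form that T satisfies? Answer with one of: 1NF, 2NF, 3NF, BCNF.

Candidate key: {OrderID, SupplierID}. Prime attributes: {OrderID, SupplierID}.
SupplierID -> City breaks BCNF: {SupplierID}⁺ = {City, SupplierID}, so {SupplierID} is not a superkey.
Because {City} is non-prime and the left side of SupplierID -> City is not a superkey, the relation is not in 3NF.
The proper key subset {OrderID} of {OrderID, SupplierID} determines non-prime {UnitPrice}, so the relation is not even in 2NF.

1NF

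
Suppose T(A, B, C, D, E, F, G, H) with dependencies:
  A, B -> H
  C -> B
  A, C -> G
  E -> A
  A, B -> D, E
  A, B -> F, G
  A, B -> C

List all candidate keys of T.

{A, B}, {A, C}, {B, E}, {C, E}

{A, B} is a candidate key since {A, B}⁺ = {A, B, C, D, E, F, G, H} covers every attribute.
{A, C} is a candidate key since {A, C}⁺ = {A, B, C, D, E, F, G, H} covers every attribute.
{B, E} is a candidate key since {B, E}⁺ = {A, B, C, D, E, F, G, H} covers every attribute.
{C, E} is a candidate key since {C, E}⁺ = {A, B, C, D, E, F, G, H} covers every attribute.
These are minimal and exhaustive — every other superkey contains one of them.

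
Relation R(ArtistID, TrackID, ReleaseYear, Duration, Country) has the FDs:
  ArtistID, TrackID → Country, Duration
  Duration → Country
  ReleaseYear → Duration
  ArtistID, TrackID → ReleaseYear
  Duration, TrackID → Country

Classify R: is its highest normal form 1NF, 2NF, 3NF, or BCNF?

Candidate key: {ArtistID, TrackID}. Prime attributes: {ArtistID, TrackID}.
For Duration → Country we have {Duration}⁺ = {Country, Duration}; {Duration} is not a superkey, so BCNF fails.
Duration → Country has non-prime {Country} on the right and a non-superkey on the left, so 3NF fails.
No proper subset of a key has a non-prime attribute in its closure, so there is no partial dependency; 2NF holds.

2NF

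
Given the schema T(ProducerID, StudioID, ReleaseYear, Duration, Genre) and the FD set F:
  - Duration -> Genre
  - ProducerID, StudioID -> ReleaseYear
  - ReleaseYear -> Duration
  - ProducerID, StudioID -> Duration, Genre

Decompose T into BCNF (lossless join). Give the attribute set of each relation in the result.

{Duration, Genre}; {Duration, ReleaseYear}; {ProducerID, ReleaseYear, StudioID}

Candidate key of the original relation: {ProducerID, StudioID}.
{Duration, Genre, ProducerID, ReleaseYear, StudioID}: {Duration} determines {Duration, Genre} here but is not a superkey — split on Duration -> Genre, giving {Duration, Genre} and {Duration, ProducerID, ReleaseYear, StudioID}.
{Duration, Genre} has no BCNF violation.
{Duration, ProducerID, ReleaseYear, StudioID}: {ReleaseYear} determines {Duration, ReleaseYear} here but is not a superkey — split on ReleaseYear -> Duration, giving {Duration, ReleaseYear} and {ProducerID, ReleaseYear, StudioID}.
{Duration, ReleaseYear} has no BCNF violation.
{ProducerID, ReleaseYear, StudioID} has no BCNF violation.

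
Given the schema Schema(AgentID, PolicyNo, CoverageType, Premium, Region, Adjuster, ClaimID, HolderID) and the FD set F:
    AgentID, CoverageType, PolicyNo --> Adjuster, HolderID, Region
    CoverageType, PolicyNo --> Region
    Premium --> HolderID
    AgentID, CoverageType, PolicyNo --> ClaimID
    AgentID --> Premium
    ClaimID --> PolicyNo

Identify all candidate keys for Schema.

Attributes never on any right-hand side: {AgentID, CoverageType} — every candidate key must contain all of them.
{AgentID, ClaimID, CoverageType}⁺ = {Adjuster, AgentID, ClaimID, CoverageType, HolderID, PolicyNo, Premium, Region}, which is every attribute, so {AgentID, ClaimID, CoverageType} is a candidate key.
{AgentID, CoverageType, PolicyNo}⁺ = {Adjuster, AgentID, ClaimID, CoverageType, HolderID, PolicyNo, Premium, Region}, which is every attribute, so {AgentID, CoverageType, PolicyNo} is a candidate key.
No proper subset of any of these is a key, and no other minimal superkey exists.

{AgentID, ClaimID, CoverageType}, {AgentID, CoverageType, PolicyNo}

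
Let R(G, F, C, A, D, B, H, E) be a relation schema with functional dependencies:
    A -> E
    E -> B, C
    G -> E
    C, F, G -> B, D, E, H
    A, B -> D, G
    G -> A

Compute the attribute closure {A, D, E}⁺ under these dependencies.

{A, B, C, D, E, G}

Start with {A, D, E}.
E -> B, C applies; add {B, C} → now {A, B, C, D, E}.
A, B -> D, G applies; add {G} → now {A, B, C, D, E, G}.
No further FD applies.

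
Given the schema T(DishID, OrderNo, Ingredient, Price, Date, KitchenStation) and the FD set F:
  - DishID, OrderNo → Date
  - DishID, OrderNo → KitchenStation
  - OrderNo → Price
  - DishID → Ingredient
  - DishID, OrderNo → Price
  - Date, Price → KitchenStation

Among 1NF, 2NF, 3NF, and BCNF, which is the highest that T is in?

1NF

Candidate key: {DishID, OrderNo}. Prime attributes: {DishID, OrderNo}.
OrderNo → Price breaks BCNF: {OrderNo}⁺ = {OrderNo, Price}, so {OrderNo} is not a superkey.
Because {Price} is non-prime and the left side of OrderNo → Price is not a superkey, the relation is not in 3NF.
The proper key subset {DishID} of {DishID, OrderNo} determines non-prime {Ingredient}, so the relation is not even in 2NF.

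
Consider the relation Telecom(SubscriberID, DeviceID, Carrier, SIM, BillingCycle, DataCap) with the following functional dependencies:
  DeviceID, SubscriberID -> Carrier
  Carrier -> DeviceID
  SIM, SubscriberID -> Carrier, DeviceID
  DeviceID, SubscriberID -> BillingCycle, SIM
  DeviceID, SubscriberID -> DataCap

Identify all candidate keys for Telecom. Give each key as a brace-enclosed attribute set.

{Carrier, SubscriberID}, {DeviceID, SubscriberID}, {SIM, SubscriberID}

Attributes never on any right-hand side: {SubscriberID} — every candidate key must contain it.
Closure of {Carrier, SubscriberID} is {BillingCycle, Carrier, DataCap, DeviceID, SIM, SubscriberID}, the whole schema; {Carrier, SubscriberID} is a candidate key.
Closure of {DeviceID, SubscriberID} is {BillingCycle, Carrier, DataCap, DeviceID, SIM, SubscriberID}, the whole schema; {DeviceID, SubscriberID} is a candidate key.
Closure of {SIM, SubscriberID} is {BillingCycle, Carrier, DataCap, DeviceID, SIM, SubscriberID}, the whole schema; {SIM, SubscriberID} is a candidate key.
These are minimal and exhaustive — every other superkey contains one of them.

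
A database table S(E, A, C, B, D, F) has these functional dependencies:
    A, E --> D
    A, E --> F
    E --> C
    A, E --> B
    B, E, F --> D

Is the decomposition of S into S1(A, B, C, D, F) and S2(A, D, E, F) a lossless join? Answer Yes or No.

Common attributes: {A, D, F}; their closure is {A, D, F}.
Neither S1 nor S2 is contained in that closure, so the decomposition is lossy.

No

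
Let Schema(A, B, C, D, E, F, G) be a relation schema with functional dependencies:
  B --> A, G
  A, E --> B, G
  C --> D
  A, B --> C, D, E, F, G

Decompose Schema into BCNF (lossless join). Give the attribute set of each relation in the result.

{A, B, C, E, F, G}; {C, D}

Candidate keys of the original relation: {A, E}, {B}.
{A, B, C, D, E, F, G}: {C} determines {C, D} here but is not a superkey — split on C --> D, giving {C, D} and {A, B, C, E, F, G}.
{C, D}: every determinant is a superkey — BCNF.
{A, B, C, E, F, G}: every determinant is a superkey — BCNF.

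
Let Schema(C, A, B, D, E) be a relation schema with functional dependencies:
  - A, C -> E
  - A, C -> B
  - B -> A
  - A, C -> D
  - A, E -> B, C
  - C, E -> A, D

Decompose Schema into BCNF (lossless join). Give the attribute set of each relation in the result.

{A, B}; {B, C, D, E}

Candidate keys of the original relation: {A, C}, {A, E}, {B, C}, {B, E}, {C, E}.
Within {A, B, C, D, E}: {B}⁺ ∩ {A, B, C, D, E} = {A, B}, not the whole set, so B -> A violates BCNF; decompose into {A, B} and {B, C, D, E}.
{A, B}: every determinant is a superkey — BCNF.
{B, C, D, E}: every determinant is a superkey — BCNF.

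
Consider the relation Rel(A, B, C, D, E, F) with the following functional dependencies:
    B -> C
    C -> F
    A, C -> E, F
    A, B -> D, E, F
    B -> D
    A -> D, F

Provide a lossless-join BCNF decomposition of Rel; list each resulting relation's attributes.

Candidate key of the original relation: {A, B}.
{A, B, C, D, E, F}: {B} determines {B, C, D, F} here but is not a superkey — split on B -> C, D, F, giving {B, C, D, F} and {A, B, E}.
{B, C, D, F}: {C} determines {C, F} here but is not a superkey — split on C -> F, giving {C, F} and {B, C, D}.
{C, F}: every determinant is a superkey — BCNF.
{B, C, D}: every determinant is a superkey — BCNF.
{A, B, E}: every determinant is a superkey — BCNF.

{A, B, E}; {B, C, D}; {C, F}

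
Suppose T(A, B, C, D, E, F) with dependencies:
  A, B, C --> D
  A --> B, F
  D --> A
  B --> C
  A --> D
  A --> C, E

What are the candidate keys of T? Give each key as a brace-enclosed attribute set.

{A}, {D}

{A}⁺ = {A, B, C, D, E, F}, which is every attribute, so {A} is a candidate key.
{D}⁺ = {A, B, C, D, E, F}, which is every attribute, so {D} is a candidate key.
Any other superkey properly contains one of these, so there are no further candidate keys.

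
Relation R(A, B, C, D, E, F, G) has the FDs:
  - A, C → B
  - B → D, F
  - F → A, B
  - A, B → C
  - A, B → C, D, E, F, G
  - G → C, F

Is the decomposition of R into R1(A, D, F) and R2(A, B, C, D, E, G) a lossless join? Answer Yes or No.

No

The shared attributes are {A, D} and {A, D}⁺ = {A, D}.
The closure covers neither R1 nor R2 entirely; the join is not lossless.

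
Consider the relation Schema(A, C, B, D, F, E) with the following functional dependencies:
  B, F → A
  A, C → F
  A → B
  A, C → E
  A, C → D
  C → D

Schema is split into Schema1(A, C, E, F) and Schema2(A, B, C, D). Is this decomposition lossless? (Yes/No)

Yes

Common attributes: {A, C}; their closure is {A, B, C, D, E, F}.
Schema1 is contained in that closure, so Schema1 ∩ Schema2 → Schema1 holds and the join is lossless.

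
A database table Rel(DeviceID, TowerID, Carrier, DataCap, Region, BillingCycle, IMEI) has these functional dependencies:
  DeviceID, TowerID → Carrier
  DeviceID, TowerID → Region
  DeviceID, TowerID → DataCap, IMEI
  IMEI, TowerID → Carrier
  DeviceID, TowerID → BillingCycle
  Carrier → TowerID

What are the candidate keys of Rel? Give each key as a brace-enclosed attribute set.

No FD produces {DeviceID}, so it must be in every candidate key.
Closure of {Carrier, DeviceID} is {BillingCycle, Carrier, DataCap, DeviceID, IMEI, Region, TowerID}, the whole schema; {Carrier, DeviceID} is a candidate key.
Closure of {DeviceID, TowerID} is {BillingCycle, Carrier, DataCap, DeviceID, IMEI, Region, TowerID}, the whole schema; {DeviceID, TowerID} is a candidate key.
No proper subset of any of these is a key, and no other minimal superkey exists.

{Carrier, DeviceID}, {DeviceID, TowerID}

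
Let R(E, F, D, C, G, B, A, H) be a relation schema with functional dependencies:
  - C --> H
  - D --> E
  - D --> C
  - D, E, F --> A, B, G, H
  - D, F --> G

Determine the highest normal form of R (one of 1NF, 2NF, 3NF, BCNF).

1NF

Candidate key: {D, F}. Prime attributes: {D, F}.
For C --> H we have {C}⁺ = {C, H}; {C} is not a superkey, so BCNF fails.
C --> H has non-prime {H} on the right and a non-superkey on the left, so 3NF fails.
The proper key subset {D} of {D, F} determines non-prime {C, E, H}, so the relation is not even in 2NF.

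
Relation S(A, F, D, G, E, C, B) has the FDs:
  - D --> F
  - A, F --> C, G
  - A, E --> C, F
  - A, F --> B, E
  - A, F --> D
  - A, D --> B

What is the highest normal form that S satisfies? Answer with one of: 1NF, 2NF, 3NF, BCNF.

3NF

Candidate keys: {A, D}, {A, E}, {A, F}. Prime attributes: {A, D, E, F}.
D --> F: {D}⁺ = {D, F}, which is not all of the attributes, so the left side is not a superkey — BCNF is violated.
Since {F} ⊆ prime attributes and every other non-superkey FD also has a prime right side, the schema is in 3NF.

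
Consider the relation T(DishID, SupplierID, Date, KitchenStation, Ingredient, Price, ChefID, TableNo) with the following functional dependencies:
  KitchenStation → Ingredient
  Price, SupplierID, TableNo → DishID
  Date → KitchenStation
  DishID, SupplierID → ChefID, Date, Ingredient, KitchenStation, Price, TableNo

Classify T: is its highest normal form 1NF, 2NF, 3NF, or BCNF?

Candidate keys: {DishID, SupplierID}, {Price, SupplierID, TableNo}. Prime attributes: {DishID, Price, SupplierID, TableNo}.
KitchenStation → Ingredient: {KitchenStation}⁺ = {Ingredient, KitchenStation}, which is not all of the attributes, so the left side is not a superkey — BCNF is violated.
KitchenStation → Ingredient determines the non-prime attribute {Ingredient} from a non-superkey — 3NF is violated.
No non-prime attribute depends on a proper subset of any candidate key, so 2NF holds.

2NF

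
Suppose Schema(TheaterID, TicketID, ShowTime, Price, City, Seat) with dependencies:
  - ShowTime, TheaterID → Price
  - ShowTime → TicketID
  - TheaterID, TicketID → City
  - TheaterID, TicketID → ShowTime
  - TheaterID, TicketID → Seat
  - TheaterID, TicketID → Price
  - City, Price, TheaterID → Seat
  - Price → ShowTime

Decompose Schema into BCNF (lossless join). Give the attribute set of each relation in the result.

{City, Price, Seat, TheaterID}; {Price, ShowTime}; {ShowTime, TicketID}

Candidate keys of the original relation: {Price, TheaterID}, {ShowTime, TheaterID}, {TheaterID, TicketID}.
In {City, Price, Seat, ShowTime, TheaterID, TicketID}, {ShowTime} is not a superkey ({ShowTime}⁺ restricted to this set is {ShowTime, TicketID}), so split on ShowTime → TicketID into {ShowTime, TicketID} and {City, Price, Seat, ShowTime, TheaterID}.
{ShowTime, TicketID}: every determinant is a superkey — BCNF.
In {City, Price, Seat, ShowTime, TheaterID}, {Price} is not a superkey ({Price}⁺ restricted to this set is {Price, ShowTime}), so split on Price → ShowTime into {Price, ShowTime} and {City, Price, Seat, TheaterID}.
{Price, ShowTime}: every determinant is a superkey — BCNF.
{City, Price, Seat, TheaterID}: every determinant is a superkey — BCNF.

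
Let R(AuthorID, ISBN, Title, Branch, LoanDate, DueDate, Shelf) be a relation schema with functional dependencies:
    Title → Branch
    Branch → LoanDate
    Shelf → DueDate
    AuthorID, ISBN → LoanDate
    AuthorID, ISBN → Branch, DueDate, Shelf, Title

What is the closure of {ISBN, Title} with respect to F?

Start with {ISBN, Title}.
Title → Branch applies; add {Branch} → now {Branch, ISBN, Title}.
Branch → LoanDate applies; add {LoanDate} → now {Branch, ISBN, LoanDate, Title}.
No further FD applies.

{Branch, ISBN, LoanDate, Title}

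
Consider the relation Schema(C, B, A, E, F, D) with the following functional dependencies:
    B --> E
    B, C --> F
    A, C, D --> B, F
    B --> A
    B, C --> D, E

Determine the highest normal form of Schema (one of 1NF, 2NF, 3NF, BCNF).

1NF

Candidate keys: {A, C, D}, {B, C}. Prime attributes: {A, B, C, D}.
B --> E breaks BCNF: {B}⁺ = {A, B, E}, so {B} is not a superkey.
B --> E determines the non-prime attribute {E} from a non-superkey — 3NF is violated.
{B} is a proper subset of the key {B, C}, and {B}⁺ contains the non-prime attribute {E} — a partial dependency, so 2NF is violated.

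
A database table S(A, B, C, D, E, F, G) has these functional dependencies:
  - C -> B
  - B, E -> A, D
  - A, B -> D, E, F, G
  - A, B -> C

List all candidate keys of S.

{A, B}, {A, C}, {B, E}, {C, E}

Closure of {A, B} is {A, B, C, D, E, F, G}, the whole schema; {A, B} is a candidate key.
Closure of {A, C} is {A, B, C, D, E, F, G}, the whole schema; {A, C} is a candidate key.
Closure of {B, E} is {A, B, C, D, E, F, G}, the whole schema; {B, E} is a candidate key.
Closure of {C, E} is {A, B, C, D, E, F, G}, the whole schema; {C, E} is a candidate key.
Any other superkey properly contains one of these, so there are no further candidate keys.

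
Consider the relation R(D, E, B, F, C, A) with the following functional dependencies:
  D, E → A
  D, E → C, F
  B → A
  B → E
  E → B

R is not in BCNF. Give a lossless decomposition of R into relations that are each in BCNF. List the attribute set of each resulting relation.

{A, B, E}; {B, C, D, F}

Candidate keys of the original relation: {B, D}, {D, E}.
In {A, B, C, D, E, F}, {B} is not a superkey ({B}⁺ restricted to this set is {A, B, E}), so split on B → A, E into {A, B, E} and {B, C, D, F}.
{A, B, E} is in BCNF.
{B, C, D, F} is in BCNF.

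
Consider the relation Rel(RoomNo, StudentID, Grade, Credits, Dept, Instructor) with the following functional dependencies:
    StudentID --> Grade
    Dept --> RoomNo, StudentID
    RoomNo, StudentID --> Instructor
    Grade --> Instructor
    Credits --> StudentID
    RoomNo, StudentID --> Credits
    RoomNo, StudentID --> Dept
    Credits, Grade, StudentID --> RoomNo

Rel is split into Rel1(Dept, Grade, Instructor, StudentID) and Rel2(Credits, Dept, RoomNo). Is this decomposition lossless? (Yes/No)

Common attributes: {Dept}; their closure is {Credits, Dept, Grade, Instructor, RoomNo, StudentID}.
Rel1 is contained in that closure, so Rel1 ∩ Rel2 --> Rel1 holds and the join is lossless.

Yes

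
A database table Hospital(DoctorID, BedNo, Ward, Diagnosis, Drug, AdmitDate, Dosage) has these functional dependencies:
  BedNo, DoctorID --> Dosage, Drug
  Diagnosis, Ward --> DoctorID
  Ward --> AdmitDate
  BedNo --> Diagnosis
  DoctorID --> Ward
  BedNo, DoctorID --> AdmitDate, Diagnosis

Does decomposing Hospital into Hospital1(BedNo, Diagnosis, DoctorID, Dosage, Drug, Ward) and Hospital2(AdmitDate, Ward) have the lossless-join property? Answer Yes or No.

Yes

The shared attributes are {Ward} and {Ward}⁺ = {AdmitDate, Ward}.
Since Hospital2 ⊆ {AdmitDate, Ward}, the intersection is a superkey of Hospital2; the decomposition is lossless.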